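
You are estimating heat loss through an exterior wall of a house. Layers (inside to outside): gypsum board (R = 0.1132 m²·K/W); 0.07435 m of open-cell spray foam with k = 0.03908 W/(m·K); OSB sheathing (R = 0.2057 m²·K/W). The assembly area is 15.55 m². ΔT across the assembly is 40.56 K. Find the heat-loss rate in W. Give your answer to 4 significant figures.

0.07435/0.03908 = 1.9025
R_total = 0.1132 + 1.9025 + 0.2057 = 2.2214 m²·K/W
Q = A·ΔT/R = 15.55 × 40.56 / 2.2214 = 283.92 W

283.9 W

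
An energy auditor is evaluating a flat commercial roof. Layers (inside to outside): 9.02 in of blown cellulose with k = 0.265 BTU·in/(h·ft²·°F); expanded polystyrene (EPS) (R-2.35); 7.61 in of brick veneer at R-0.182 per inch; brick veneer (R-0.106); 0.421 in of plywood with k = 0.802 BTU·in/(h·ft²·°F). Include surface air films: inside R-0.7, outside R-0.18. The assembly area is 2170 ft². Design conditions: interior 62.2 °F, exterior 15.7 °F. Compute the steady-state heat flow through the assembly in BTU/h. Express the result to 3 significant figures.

9.02/0.265 = 34.04
7.61 × 0.182 = 1.385
0.421/0.802 = 0.5249
R_total = 0.7 + 34.04 + 2.35 + 1.385 + 0.106 + 0.5249 + 0.18 = 39.28 ft²·°F·h/BTU
Q = A·ΔT/R = 2170 × (62.2 − 15.7) / 39.28 = 2569 BTU/h

2570 BTU/h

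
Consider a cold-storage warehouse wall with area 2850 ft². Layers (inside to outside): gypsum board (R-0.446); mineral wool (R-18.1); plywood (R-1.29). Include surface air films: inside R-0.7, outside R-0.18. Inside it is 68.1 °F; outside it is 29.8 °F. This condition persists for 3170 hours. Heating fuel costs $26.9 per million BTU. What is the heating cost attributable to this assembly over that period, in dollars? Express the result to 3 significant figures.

449 dollars

R_total = 0.7 + 0.446 + 18.1 + 1.29 + 0.18 = 20.72 ft²·°F·h/BTU
Q = 2850 × (68.1 − 29.8) / 20.72 = 5269 BTU/h
E = 5269 × 3170 = 16700000 BTU
Cost = 16700000/10⁶ × 26.9 = $449.3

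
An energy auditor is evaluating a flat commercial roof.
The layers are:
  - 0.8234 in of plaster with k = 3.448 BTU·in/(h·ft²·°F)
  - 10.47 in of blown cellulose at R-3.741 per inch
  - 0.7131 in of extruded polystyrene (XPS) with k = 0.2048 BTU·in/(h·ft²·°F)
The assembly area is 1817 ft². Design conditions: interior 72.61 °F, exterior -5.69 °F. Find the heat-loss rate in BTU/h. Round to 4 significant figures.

3317 BTU/h

0.8234/3.448 = 0.23881
10.47 × 3.741 = 39.168
0.7131/0.2048 = 3.4819
R_total = 0.23881 + 39.168 + 3.4819 = 42.889 ft²·°F·h/BTU
Q = A·ΔT/R = 1817 × (72.61 − (-5.69)) / 42.889 = 3317.2 BTU/h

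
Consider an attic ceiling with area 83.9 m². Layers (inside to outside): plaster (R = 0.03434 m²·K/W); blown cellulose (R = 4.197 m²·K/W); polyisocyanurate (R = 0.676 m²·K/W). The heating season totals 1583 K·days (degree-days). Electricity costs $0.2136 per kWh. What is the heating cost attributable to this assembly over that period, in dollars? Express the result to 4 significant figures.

R_total = 0.03434 + 4.197 + 0.676 = 4.9073 m²·K/W
E = A × HDD × 24 / R / 1000 = 83.9 × 1583 × 24 / 4.9073 / 1000 = 649.54 kWh
Cost = 649.54 × 0.2136 = $138.74

138.7 dollars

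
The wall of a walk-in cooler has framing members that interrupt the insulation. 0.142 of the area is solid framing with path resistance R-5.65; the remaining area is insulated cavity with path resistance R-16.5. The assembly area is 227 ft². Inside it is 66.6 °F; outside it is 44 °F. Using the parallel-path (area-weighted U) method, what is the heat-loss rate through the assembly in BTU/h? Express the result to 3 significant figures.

396 BTU/h

U_eff = 0.858/16.5 + 0.142/5.65 = 0.052 + 0.02513 = 0.07713
R_eff = 1/U_eff = 12.96 ft²·°F·h/BTU
Q = 227 × (66.6 − 44) / 12.96 = 395.7 BTU/h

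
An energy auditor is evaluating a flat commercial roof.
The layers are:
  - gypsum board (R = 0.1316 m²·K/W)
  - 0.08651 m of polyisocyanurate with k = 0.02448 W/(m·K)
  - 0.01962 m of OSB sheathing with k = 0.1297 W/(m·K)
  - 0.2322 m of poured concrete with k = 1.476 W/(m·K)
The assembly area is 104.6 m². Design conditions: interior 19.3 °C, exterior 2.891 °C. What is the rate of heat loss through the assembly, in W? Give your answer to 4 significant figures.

431.9 W

0.08651/0.02448 = 3.5339
0.01962/0.1297 = 0.15127
0.2322/1.476 = 0.15732
R_total = 0.1316 + 3.5339 + 0.15127 + 0.15732 = 3.9741 m²·K/W
Q = A·ΔT/R = 104.6 × (19.3 − 2.891) / 3.9741 = 431.89 W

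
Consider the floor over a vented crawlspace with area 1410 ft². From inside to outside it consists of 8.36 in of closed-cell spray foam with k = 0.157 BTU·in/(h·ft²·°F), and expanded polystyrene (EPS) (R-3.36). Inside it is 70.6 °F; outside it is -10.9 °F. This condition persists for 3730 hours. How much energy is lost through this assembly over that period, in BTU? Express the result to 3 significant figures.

7570000 BTU

8.36/0.157 = 53.25
R_total = 53.25 + 3.36 = 56.61 ft²·°F·h/BTU
Q = 1410 × (70.6 − (-10.9)) / 56.61 = 2030 BTU/h
E = 2030 × 3730 = 7572000 BTU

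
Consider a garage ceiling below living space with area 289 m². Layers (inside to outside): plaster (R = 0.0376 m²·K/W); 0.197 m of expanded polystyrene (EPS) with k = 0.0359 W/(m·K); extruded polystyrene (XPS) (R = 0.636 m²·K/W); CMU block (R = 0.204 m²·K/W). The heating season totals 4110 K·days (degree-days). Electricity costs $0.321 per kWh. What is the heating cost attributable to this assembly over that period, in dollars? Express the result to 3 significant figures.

1440 dollars

0.197/0.0359 = 5.487
R_total = 0.0376 + 5.487 + 0.636 + 0.204 = 6.365 m²·K/W
E = A × HDD × 24 / R / 1000 = 289 × 4110 × 24 / 6.365 / 1000 = 4479 kWh
Cost = 4479 × 0.321 = $1438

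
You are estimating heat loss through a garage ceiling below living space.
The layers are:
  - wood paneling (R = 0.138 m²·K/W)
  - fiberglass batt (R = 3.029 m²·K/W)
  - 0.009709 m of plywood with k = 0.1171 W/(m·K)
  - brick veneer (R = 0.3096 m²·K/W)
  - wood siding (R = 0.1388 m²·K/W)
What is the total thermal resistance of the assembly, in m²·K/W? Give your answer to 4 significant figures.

0.009709/0.1171 = 0.082912
R_total = 0.138 + 3.029 + 0.082912 + 0.3096 + 0.1388 = 3.6983 m²·K/W

3.698 m²·K/W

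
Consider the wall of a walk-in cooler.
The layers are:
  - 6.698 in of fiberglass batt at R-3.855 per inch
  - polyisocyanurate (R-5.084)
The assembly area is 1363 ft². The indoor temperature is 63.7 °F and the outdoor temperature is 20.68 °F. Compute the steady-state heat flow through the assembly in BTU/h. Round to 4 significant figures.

1897 BTU/h

6.698 × 3.855 = 25.821
R_total = 25.821 + 5.084 = 30.905 ft²·°F·h/BTU
Q = A·ΔT/R = 1363 × (63.7 − 20.68) / 30.905 = 1897.3 BTU/h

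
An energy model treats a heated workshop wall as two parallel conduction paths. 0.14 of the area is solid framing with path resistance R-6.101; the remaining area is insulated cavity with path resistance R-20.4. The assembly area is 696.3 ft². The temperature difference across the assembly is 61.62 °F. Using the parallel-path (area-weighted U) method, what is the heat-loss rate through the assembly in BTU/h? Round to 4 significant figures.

U_eff = 0.86/20.4 + 0.14/6.101 = 0.042157 + 0.022947 = 0.065104
R_eff = 1/U_eff = 15.36 ft²·°F·h/BTU
Q = 696.3 × 61.62 / 15.36 = 2793.3 BTU/h

2793 BTU/h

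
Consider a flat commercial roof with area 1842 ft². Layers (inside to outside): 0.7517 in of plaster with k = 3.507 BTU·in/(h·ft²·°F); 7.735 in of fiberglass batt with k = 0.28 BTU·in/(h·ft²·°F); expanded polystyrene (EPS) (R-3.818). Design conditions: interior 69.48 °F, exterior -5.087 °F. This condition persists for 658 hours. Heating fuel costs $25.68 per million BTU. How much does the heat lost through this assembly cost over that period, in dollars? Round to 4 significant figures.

0.7517/3.507 = 0.21434
7.735/0.28 = 27.625
R_total = 0.21434 + 27.625 + 3.818 = 31.657 ft²·°F·h/BTU
Q = 1842 × (69.48 − (-5.087)) / 31.657 = 4338.7 BTU/h
E = 4338.7 × 658 = 2854900 BTU
Cost = 2854900/10⁶ × 25.68 = $73.313

73.31 dollars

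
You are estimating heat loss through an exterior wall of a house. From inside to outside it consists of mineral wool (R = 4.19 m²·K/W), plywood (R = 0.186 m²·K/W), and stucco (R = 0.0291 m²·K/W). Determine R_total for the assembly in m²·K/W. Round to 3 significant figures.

R_total = 4.19 + 0.186 + 0.0291 = 4.405 m²·K/W

4.41 m²·K/W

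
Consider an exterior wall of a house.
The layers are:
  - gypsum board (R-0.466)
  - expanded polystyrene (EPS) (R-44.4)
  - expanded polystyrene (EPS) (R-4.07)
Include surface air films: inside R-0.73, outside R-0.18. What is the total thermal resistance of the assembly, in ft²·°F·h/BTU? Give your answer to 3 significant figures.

R_total = 0.73 + 0.466 + 44.4 + 4.07 + 0.18 = 49.85 ft²·°F·h/BTU

49.8 ft²·°F·h/BTU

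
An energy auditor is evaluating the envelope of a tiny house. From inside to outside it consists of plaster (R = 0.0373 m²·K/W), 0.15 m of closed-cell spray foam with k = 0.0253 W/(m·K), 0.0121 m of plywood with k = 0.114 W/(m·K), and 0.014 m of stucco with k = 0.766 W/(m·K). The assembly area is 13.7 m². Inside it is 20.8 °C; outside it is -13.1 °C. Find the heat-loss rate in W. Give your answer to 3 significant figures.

76.3 W

0.15/0.0253 = 5.929
0.0121/0.114 = 0.1061
0.014/0.766 = 0.01828
R_total = 0.0373 + 5.929 + 0.1061 + 0.01828 = 6.091 m²·K/W
Q = A·ΔT/R = 13.7 × (20.8 − (-13.1)) / 6.091 = 76.25 W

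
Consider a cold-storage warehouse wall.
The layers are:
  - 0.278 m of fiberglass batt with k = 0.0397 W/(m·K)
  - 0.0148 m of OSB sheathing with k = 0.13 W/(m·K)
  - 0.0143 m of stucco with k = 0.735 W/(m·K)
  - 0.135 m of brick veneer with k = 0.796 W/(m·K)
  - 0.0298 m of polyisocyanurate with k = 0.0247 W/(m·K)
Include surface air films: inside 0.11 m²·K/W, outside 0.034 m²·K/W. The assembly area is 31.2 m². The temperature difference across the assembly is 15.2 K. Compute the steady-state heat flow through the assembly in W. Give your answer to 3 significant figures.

0.278/0.0397 = 7.003
0.0148/0.13 = 0.1138
0.0143/0.735 = 0.01946
0.135/0.796 = 0.1696
0.0298/0.0247 = 1.206
R_total = 0.11 + 7.003 + 0.1138 + 0.01946 + 0.1696 + 1.206 + 0.034 = 8.656 m²·K/W
Q = A·ΔT/R = 31.2 × 15.2 / 8.656 = 54.79 W

54.8 W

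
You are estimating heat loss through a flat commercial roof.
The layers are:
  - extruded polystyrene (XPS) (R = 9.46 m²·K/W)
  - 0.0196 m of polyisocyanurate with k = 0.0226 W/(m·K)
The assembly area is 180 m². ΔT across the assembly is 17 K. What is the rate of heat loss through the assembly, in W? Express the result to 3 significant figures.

296 W

0.0196/0.0226 = 0.8673
R_total = 9.46 + 0.8673 = 10.33 m²·K/W
Q = A·ΔT/R = 180 × 17 / 10.33 = 296.3 W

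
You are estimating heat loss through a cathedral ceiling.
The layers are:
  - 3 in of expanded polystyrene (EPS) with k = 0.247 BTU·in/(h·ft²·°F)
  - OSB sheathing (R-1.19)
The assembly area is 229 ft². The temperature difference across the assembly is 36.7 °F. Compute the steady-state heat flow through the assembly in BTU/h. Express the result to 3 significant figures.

3/0.247 = 12.15
R_total = 12.15 + 1.19 = 13.34 ft²·°F·h/BTU
Q = A·ΔT/R = 229 × 36.7 / 13.34 = 630.2 BTU/h

630 BTU/h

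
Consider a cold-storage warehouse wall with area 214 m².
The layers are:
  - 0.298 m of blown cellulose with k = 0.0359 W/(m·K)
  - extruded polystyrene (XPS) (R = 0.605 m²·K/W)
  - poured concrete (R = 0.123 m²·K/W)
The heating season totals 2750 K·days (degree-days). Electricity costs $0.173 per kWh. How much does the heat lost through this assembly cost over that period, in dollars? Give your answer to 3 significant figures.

0.298/0.0359 = 8.301
R_total = 8.301 + 0.605 + 0.123 = 9.029 m²·K/W
E = A × HDD × 24 / R / 1000 = 214 × 2750 × 24 / 9.029 / 1000 = 1564 kWh
Cost = 1564 × 0.173 = $270.6

271 dollars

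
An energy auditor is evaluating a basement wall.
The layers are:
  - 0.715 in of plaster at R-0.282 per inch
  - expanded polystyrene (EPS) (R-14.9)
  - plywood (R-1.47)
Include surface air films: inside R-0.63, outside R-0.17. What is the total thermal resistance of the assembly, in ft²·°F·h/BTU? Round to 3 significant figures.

0.715 × 0.282 = 0.2016
R_total = 0.63 + 0.2016 + 14.9 + 1.47 + 0.17 = 17.37 ft²·°F·h/BTU

17.4 ft²·°F·h/BTU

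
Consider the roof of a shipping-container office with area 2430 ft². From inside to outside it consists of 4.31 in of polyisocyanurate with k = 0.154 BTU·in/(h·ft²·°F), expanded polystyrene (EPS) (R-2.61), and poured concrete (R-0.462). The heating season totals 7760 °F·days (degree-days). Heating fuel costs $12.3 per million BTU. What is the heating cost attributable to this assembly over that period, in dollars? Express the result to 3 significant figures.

179 dollars

4.31/0.154 = 27.99
R_total = 27.99 + 2.61 + 0.462 = 31.06 ft²·°F·h/BTU
E = A × HDD × 24 / R = 2430 × 7760 × 24 / 31.06 = 14570000 BTU
Cost = 14570000/10⁶ × 12.3 = $179.2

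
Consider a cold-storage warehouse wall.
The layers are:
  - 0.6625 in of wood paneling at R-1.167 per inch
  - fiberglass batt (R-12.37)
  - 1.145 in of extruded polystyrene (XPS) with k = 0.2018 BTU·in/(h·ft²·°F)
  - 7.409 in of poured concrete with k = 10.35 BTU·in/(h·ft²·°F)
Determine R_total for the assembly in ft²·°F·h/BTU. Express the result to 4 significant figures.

19.53 ft²·°F·h/BTU

0.6625 × 1.167 = 0.77314
1.145/0.2018 = 5.6739
7.409/10.35 = 0.71585
R_total = 0.77314 + 12.37 + 5.6739 + 0.71585 = 19.533 ft²·°F·h/BTU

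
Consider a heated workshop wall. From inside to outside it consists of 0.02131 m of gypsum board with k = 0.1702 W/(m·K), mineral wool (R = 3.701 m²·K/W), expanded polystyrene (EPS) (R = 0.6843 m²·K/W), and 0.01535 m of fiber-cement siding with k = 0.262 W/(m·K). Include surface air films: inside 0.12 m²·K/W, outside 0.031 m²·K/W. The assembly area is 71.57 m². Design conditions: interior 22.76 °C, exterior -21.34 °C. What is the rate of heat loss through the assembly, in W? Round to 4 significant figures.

668.7 W

0.02131/0.1702 = 0.12521
0.01535/0.262 = 0.058588
R_total = 0.12 + 0.12521 + 3.701 + 0.6843 + 0.058588 + 0.031 = 4.7201 m²·K/W
Q = A·ΔT/R = 71.57 × (22.76 − (-21.34)) / 4.7201 = 668.68 W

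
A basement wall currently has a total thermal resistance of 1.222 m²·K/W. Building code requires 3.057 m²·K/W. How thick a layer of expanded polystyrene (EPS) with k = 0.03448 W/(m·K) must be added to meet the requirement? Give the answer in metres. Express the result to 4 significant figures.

0.06327 m

ΔR = 3.057 − 1.222 = 1.835 m²·K/W
L = ΔR × k = 1.835 × 0.03448 = 0.063271 m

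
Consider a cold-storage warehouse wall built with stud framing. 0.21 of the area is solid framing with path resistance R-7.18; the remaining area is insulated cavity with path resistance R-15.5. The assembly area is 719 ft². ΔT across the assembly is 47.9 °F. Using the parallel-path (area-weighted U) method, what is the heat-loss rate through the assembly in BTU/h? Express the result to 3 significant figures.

U_eff = 0.79/15.5 + 0.21/7.18 = 0.05097 + 0.02925 = 0.08022
R_eff = 1/U_eff = 12.47 ft²·°F·h/BTU
Q = 719 × 47.9 / 12.47 = 2763 BTU/h

2760 BTU/h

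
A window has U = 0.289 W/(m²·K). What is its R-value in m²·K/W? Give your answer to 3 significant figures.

3.46 m²·K/W

R = 1/U = 1/0.289 = 3.46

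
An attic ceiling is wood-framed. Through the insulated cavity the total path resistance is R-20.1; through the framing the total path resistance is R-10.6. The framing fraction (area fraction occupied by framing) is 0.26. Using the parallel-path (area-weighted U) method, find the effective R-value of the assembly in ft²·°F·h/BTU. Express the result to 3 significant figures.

16.3 ft²·°F·h/BTU

U_eff = 0.74/20.1 + 0.26/10.6 = 0.03682 + 0.02453 = 0.06134
R_eff = 1/U_eff = 16.3 ft²·°F·h/BTU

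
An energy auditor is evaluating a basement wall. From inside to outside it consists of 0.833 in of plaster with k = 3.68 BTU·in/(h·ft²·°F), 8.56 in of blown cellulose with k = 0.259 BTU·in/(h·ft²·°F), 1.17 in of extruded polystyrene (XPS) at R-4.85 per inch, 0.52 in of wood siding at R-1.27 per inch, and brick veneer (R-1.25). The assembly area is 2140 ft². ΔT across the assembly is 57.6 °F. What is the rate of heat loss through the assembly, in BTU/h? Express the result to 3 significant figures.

0.833/3.68 = 0.2264
8.56/0.259 = 33.05
1.17 × 4.85 = 5.674
0.52 × 1.27 = 0.6604
R_total = 0.2264 + 33.05 + 5.674 + 0.6604 + 1.25 = 40.86 ft²·°F·h/BTU
Q = A·ΔT/R = 2140 × 57.6 / 40.86 = 3017 BTU/h

3020 BTU/h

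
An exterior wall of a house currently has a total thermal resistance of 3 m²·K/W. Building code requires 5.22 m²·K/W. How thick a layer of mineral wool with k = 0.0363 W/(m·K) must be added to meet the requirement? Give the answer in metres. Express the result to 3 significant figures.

ΔR = 5.22 − 3 = 2.22 m²·K/W
L = ΔR × k = 2.22 × 0.0363 = 0.08059 m

0.0806 m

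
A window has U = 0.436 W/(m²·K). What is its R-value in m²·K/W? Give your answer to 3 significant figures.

2.29 m²·K/W

R = 1/U = 1/0.436 = 2.294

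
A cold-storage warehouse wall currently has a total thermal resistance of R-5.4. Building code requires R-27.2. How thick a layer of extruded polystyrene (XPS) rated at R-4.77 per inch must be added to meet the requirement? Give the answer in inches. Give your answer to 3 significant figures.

4.57 in

ΔR = 27.2 − 5.4 = 21.8 ft²·°F·h/BTU
L = ΔR / (R/in) = 21.8/4.77 = 4.57 in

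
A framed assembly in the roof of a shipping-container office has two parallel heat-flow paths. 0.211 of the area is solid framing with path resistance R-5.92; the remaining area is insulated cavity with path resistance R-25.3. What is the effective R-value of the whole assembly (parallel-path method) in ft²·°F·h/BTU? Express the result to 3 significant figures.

U_eff = 0.789/25.3 + 0.211/5.92 = 0.03119 + 0.03564 = 0.06683
R_eff = 1/U_eff = 14.96 ft²·°F·h/BTU

15.0 ft²·°F·h/BTU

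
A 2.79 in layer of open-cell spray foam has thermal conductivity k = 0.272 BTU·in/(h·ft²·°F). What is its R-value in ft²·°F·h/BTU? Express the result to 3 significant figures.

10.3 ft²·°F·h/BTU

R = L/k = 2.79/0.272 = 10.26 ft²·°F·h/BTU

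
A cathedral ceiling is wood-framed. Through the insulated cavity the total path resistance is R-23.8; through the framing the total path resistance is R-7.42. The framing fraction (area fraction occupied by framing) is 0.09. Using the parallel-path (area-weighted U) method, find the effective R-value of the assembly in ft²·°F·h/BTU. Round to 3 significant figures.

19.9 ft²·°F·h/BTU

U_eff = 0.91/23.8 + 0.09/7.42 = 0.03824 + 0.01213 = 0.05036
R_eff = 1/U_eff = 19.86 ft²·°F·h/BTU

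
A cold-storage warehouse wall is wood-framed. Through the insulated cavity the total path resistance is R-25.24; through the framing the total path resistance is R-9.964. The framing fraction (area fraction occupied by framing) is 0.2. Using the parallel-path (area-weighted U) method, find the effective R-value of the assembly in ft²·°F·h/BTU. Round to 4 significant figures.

19.32 ft²·°F·h/BTU

U_eff = 0.8/25.24 + 0.2/9.964 = 0.031696 + 0.020072 = 0.051768
R_eff = 1/U_eff = 19.317 ft²·°F·h/BTU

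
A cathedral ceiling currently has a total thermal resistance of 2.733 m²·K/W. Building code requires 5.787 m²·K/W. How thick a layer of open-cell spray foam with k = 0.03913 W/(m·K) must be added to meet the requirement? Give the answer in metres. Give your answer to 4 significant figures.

ΔR = 5.787 − 2.733 = 3.054 m²·K/W
L = ΔR × k = 3.054 × 0.03913 = 0.1195 m

0.1195 m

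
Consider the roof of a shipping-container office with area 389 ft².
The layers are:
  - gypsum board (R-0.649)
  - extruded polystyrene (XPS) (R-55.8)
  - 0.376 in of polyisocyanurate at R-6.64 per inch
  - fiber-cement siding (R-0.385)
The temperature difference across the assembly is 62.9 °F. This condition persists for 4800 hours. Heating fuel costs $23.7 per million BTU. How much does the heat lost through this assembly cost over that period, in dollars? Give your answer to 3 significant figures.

46.9 dollars

0.376 × 6.64 = 2.497
R_total = 0.649 + 55.8 + 2.497 + 0.385 = 59.33 ft²·°F·h/BTU
Q = 389 × 62.9 / 59.33 = 412.4 BTU/h
E = 412.4 × 4800 = 1980000 BTU
Cost = 1980000/10⁶ × 23.7 = $46.91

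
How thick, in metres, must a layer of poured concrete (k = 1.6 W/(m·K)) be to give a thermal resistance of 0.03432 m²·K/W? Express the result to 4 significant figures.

L = R·k = 0.03432 × 1.6 = 0.054912 m

0.05491 m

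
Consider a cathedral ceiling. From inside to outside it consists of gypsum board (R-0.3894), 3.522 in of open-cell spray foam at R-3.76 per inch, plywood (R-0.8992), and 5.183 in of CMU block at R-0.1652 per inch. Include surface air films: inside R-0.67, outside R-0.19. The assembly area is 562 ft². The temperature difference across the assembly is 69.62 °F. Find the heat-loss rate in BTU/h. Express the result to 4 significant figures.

3.522 × 3.76 = 13.243
5.183 × 0.1652 = 0.85623
R_total = 0.67 + 0.3894 + 13.243 + 0.8992 + 0.85623 + 0.19 = 16.248 ft²·°F·h/BTU
Q = A·ΔT/R = 562 × 69.62 / 16.248 = 2408.1 BTU/h

2408 BTU/h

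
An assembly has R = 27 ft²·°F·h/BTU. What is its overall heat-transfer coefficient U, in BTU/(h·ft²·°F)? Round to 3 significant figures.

0.0370 BTU/(h·ft²·°F)

U = 1/R = 1/27 = 0.03704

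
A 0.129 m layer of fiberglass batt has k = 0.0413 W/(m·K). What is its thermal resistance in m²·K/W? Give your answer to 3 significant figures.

3.12 m²·K/W

R = L/k = 0.129/0.0413 = 3.123 m²·K/W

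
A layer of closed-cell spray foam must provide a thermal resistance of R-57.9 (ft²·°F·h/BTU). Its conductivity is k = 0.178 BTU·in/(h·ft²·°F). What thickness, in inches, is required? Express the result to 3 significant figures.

L = R × k = 57.9 × 0.178 = 10.31 in

10.3 in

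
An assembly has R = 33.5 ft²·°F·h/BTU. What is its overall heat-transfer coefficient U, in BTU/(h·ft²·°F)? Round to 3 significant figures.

0.0299 BTU/(h·ft²·°F)

U = 1/R = 1/33.5 = 0.02985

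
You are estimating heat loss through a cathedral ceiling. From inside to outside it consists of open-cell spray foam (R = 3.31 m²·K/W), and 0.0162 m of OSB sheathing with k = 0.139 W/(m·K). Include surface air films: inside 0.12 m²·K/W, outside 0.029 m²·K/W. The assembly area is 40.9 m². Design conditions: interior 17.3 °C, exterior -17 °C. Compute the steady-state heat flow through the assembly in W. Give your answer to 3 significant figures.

392 W

0.0162/0.139 = 0.1165
R_total = 0.12 + 3.31 + 0.1165 + 0.029 = 3.576 m²·K/W
Q = A·ΔT/R = 40.9 × (17.3 − (-17)) / 3.576 = 392.4 W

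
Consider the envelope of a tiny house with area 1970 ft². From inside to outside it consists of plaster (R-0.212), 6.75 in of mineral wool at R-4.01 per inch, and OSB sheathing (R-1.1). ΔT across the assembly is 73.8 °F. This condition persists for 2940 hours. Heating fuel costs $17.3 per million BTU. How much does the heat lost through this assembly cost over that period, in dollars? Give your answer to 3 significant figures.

261 dollars

6.75 × 4.01 = 27.07
R_total = 0.212 + 27.07 + 1.1 = 28.38 ft²·°F·h/BTU
Q = 1970 × 73.8 / 28.38 = 5123 BTU/h
E = 5123 × 2940 = 15060000 BTU
Cost = 15060000/10⁶ × 17.3 = $260.6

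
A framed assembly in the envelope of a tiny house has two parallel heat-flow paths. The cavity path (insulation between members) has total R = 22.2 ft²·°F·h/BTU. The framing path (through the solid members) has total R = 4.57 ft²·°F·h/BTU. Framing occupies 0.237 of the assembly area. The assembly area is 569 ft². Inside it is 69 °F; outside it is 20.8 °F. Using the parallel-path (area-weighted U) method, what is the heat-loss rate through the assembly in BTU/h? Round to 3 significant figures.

2360 BTU/h

U_eff = 0.763/22.2 + 0.237/4.57 = 0.03437 + 0.05186 = 0.08623
R_eff = 1/U_eff = 11.6 ft²·°F·h/BTU
Q = 569 × (69 − 20.8) / 11.6 = 2365 BTU/h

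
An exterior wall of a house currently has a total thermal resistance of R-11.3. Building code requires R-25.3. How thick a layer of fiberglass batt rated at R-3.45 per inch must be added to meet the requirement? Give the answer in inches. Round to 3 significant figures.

4.06 in

ΔR = 25.3 − 11.3 = 14 ft²·°F·h/BTU
L = ΔR / (R/in) = 14/3.45 = 4.058 in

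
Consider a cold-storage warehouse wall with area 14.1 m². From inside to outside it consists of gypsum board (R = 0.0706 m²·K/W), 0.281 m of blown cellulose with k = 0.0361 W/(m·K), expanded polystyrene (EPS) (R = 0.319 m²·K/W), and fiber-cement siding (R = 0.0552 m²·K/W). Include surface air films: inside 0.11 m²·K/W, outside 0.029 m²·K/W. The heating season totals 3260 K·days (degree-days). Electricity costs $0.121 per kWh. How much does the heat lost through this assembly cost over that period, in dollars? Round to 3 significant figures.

0.281/0.0361 = 7.784
R_total = 0.11 + 0.0706 + 7.784 + 0.319 + 0.0552 + 0.029 = 8.368 m²·K/W
E = A × HDD × 24 / R / 1000 = 14.1 × 3260 × 24 / 8.368 / 1000 = 131.8 kWh
Cost = 131.8 × 0.121 = $15.95

16.0 dollars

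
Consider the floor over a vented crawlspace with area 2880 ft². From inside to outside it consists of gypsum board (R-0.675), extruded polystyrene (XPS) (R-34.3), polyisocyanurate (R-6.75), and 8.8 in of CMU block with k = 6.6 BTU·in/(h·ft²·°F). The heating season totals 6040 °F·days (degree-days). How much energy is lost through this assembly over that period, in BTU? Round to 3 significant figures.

8.8/6.6 = 1.333
R_total = 0.675 + 34.3 + 6.75 + 1.333 = 43.06 ft²·°F·h/BTU
E = A × HDD × 24 / R = 2880 × 6040 × 24 / 43.06 = 9696000 BTU

9700000 BTU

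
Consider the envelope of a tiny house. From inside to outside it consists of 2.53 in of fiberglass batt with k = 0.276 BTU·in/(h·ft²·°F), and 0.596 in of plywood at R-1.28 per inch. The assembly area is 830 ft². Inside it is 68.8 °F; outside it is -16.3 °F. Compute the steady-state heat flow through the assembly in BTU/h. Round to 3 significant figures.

7110 BTU/h

2.53/0.276 = 9.167
0.596 × 1.28 = 0.7629
R_total = 9.167 + 0.7629 = 9.93 ft²·°F·h/BTU
Q = A·ΔT/R = 830 × (68.8 − (-16.3)) / 9.93 = 7113 BTU/h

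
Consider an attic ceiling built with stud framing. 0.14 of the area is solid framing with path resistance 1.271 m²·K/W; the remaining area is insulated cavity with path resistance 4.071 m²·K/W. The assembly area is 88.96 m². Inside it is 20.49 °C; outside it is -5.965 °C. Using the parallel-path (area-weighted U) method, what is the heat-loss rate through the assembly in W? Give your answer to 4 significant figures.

756.4 W

U_eff = 0.86/4.071 + 0.14/1.271 = 0.21125 + 0.11015 = 0.3214
R_eff = 1/U_eff = 3.1114 m²·K/W
Q = 88.96 × (20.49 − (-5.965)) / 3.1114 = 756.39 W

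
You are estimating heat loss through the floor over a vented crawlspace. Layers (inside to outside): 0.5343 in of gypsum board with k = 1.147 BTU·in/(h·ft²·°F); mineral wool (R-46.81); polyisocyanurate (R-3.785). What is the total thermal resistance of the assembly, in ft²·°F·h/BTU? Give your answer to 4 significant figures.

51.06 ft²·°F·h/BTU

0.5343/1.147 = 0.46582
R_total = 0.46582 + 46.81 + 3.785 = 51.061 ft²·°F·h/BTU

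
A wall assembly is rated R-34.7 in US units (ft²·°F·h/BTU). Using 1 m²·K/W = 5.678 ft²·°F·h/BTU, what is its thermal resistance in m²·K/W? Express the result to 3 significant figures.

R_SI = 34.7/5.678 = 6.111

6.11 m²·K/W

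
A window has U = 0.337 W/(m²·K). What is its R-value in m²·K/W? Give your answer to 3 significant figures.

R = 1/U = 1/0.337 = 2.967

2.97 m²·K/W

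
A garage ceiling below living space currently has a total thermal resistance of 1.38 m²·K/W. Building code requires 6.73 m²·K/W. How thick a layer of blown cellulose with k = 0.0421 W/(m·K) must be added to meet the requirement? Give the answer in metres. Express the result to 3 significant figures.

0.225 m

ΔR = 6.73 − 1.38 = 5.35 m²·K/W
L = ΔR × k = 5.35 × 0.0421 = 0.2252 m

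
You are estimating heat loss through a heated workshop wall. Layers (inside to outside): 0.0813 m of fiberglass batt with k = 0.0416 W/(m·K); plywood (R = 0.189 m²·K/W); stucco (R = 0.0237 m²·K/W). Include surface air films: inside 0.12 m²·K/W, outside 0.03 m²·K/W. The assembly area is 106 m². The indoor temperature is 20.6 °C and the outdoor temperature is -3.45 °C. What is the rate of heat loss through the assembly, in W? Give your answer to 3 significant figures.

1100 W

0.0813/0.0416 = 1.954
R_total = 0.12 + 1.954 + 0.189 + 0.0237 + 0.03 = 2.317 m²·K/W
Q = A·ΔT/R = 106 × (20.6 − (-3.45)) / 2.317 = 1100 W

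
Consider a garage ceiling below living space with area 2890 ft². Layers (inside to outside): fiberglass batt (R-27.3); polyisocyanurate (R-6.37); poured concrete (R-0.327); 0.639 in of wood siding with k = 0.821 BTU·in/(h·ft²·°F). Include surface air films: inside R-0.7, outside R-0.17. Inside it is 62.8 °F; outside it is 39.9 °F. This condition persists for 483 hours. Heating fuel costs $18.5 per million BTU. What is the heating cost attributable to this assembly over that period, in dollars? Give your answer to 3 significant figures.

0.639/0.821 = 0.7783
R_total = 0.7 + 27.3 + 6.37 + 0.327 + 0.7783 + 0.17 = 35.65 ft²·°F·h/BTU
Q = 2890 × (62.8 − 39.9) / 35.65 = 1857 BTU/h
E = 1857 × 483 = 896800 BTU
Cost = 896800/10⁶ × 18.5 = $16.59

16.6 dollars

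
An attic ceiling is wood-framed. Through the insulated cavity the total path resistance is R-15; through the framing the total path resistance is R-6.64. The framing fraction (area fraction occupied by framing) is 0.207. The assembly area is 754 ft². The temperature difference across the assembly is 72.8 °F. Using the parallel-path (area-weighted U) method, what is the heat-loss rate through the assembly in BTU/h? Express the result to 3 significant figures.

4610 BTU/h

U_eff = 0.793/15 + 0.207/6.64 = 0.05287 + 0.03117 = 0.08404
R_eff = 1/U_eff = 11.9 ft²·°F·h/BTU
Q = 754 × 72.8 / 11.9 = 4613 BTU/h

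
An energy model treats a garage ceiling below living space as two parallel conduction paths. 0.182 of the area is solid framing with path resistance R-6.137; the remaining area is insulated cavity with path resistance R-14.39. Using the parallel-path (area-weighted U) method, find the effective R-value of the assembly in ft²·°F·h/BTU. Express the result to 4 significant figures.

U_eff = 0.818/14.39 + 0.182/6.137 = 0.056845 + 0.029656 = 0.086501
R_eff = 1/U_eff = 11.561 ft²·°F·h/BTU

11.56 ft²·°F·h/BTU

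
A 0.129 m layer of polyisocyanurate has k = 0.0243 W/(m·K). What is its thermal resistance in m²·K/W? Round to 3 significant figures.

5.31 m²·K/W

R = L/k = 0.129/0.0243 = 5.309 m²·K/W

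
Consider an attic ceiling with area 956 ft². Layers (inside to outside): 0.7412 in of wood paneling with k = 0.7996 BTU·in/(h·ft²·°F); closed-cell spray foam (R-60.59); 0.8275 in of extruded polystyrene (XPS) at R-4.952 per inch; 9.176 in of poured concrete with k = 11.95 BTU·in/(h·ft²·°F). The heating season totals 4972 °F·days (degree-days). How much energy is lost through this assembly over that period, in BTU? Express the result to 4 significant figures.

0.7412/0.7996 = 0.92696
0.8275 × 4.952 = 4.0978
9.176/11.95 = 0.76787
R_total = 0.92696 + 60.59 + 4.0978 + 0.76787 = 66.383 ft²·°F·h/BTU
E = A × HDD × 24 / R = 956 × 4972 × 24 / 66.383 = 1718500 BTU

1718000 BTU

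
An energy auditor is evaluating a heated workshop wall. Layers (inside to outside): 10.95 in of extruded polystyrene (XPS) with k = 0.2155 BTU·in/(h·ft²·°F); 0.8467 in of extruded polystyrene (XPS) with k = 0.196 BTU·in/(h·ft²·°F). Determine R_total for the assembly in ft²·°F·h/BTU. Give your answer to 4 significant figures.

55.13 ft²·°F·h/BTU

10.95/0.2155 = 50.812
0.8467/0.196 = 4.3199
R_total = 50.812 + 4.3199 = 55.132 ft²·°F·h/BTU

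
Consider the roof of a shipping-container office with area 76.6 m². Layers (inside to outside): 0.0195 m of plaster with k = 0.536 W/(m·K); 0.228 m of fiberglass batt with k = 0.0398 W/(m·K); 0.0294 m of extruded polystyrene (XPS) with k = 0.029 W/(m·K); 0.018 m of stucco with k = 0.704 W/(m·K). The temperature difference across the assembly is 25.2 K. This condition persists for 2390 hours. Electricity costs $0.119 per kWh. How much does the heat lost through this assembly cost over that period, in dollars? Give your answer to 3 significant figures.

0.0195/0.536 = 0.03638
0.228/0.0398 = 5.729
0.0294/0.029 = 1.014
0.018/0.704 = 0.02557
R_total = 0.03638 + 5.729 + 1.014 + 0.02557 = 6.804 m²·K/W
Q = 76.6 × 25.2 / 6.804 = 283.7 W
E = 283.7 W × 2390 h / 1000 = 678 kWh
Cost = 678 × 0.119 = $80.68

80.7 dollars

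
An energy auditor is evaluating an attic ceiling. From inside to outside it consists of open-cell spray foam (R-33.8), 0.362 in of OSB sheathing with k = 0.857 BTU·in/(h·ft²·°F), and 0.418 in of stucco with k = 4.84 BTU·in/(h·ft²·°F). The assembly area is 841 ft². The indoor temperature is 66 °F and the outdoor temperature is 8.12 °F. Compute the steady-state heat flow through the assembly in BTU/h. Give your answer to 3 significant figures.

1420 BTU/h

0.362/0.857 = 0.4224
0.418/4.84 = 0.08636
R_total = 33.8 + 0.4224 + 0.08636 = 34.31 ft²·°F·h/BTU
Q = A·ΔT/R = 841 × (66 − 8.12) / 34.31 = 1419 BTU/h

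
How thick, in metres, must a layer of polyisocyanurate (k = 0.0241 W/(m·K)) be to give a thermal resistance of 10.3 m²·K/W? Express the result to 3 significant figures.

L = R·k = 10.3 × 0.0241 = 0.2482 m

0.248 m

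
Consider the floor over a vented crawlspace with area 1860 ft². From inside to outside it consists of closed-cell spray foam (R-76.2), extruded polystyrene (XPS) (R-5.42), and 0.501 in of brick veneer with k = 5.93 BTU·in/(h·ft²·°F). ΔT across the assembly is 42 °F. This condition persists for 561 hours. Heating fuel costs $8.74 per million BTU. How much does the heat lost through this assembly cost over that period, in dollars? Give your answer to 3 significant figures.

4.69 dollars

0.501/5.93 = 0.08449
R_total = 76.2 + 5.42 + 0.08449 = 81.7 ft²·°F·h/BTU
Q = 1860 × 42 / 81.7 = 956.1 BTU/h
E = 956.1 × 561 = 536400 BTU
Cost = 536400/10⁶ × 8.74 = $4.688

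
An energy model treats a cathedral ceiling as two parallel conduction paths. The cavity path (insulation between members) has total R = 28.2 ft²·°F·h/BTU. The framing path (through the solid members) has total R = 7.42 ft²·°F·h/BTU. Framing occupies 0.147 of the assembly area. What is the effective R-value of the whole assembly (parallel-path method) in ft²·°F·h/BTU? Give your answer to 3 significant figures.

20.0 ft²·°F·h/BTU

U_eff = 0.853/28.2 + 0.147/7.42 = 0.03025 + 0.01981 = 0.05006
R_eff = 1/U_eff = 19.98 ft²·°F·h/BTU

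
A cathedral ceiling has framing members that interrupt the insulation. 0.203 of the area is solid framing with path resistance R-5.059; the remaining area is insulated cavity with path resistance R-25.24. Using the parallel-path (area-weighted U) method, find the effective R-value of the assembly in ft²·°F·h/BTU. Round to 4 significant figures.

U_eff = 0.797/25.24 + 0.203/5.059 = 0.031577 + 0.040127 = 0.071703
R_eff = 1/U_eff = 13.946 ft²·°F·h/BTU

13.95 ft²·°F·h/BTU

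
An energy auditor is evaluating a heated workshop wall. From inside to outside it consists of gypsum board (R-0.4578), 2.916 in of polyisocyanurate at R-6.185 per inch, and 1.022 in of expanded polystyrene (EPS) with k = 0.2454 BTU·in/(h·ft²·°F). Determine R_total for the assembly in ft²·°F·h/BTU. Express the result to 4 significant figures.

22.66 ft²·°F·h/BTU

2.916 × 6.185 = 18.035
1.022/0.2454 = 4.1646
R_total = 0.4578 + 18.035 + 4.1646 = 22.658 ft²·°F·h/BTU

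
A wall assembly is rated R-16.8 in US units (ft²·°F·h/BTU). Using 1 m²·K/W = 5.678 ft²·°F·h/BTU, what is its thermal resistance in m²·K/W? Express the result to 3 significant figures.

2.96 m²·K/W

R_SI = 16.8/5.678 = 2.959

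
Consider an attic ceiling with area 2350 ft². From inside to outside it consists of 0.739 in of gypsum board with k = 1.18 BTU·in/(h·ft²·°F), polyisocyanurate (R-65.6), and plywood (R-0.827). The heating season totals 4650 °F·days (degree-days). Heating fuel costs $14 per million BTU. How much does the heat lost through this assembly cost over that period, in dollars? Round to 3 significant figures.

54.8 dollars

0.739/1.18 = 0.6263
R_total = 0.6263 + 65.6 + 0.827 = 67.05 ft²·°F·h/BTU
E = A × HDD × 24 / R = 2350 × 4650 × 24 / 67.05 = 3911000 BTU
Cost = 3911000/10⁶ × 14 = $54.76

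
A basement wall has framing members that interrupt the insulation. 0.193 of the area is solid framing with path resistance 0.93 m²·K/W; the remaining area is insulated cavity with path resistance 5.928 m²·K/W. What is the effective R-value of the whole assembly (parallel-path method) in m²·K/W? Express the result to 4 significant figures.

2.910 m²·K/W

U_eff = 0.807/5.928 + 0.193/0.93 = 0.13613 + 0.20753 = 0.34366
R_eff = 1/U_eff = 2.9098 m²·K/W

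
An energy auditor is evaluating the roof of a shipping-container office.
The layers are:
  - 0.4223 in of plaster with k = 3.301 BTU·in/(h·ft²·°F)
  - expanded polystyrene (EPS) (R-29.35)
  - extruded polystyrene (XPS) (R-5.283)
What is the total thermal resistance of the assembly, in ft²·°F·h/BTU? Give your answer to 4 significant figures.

34.76 ft²·°F·h/BTU

0.4223/3.301 = 0.12793
R_total = 0.12793 + 29.35 + 5.283 = 34.761 ft²·°F·h/BTU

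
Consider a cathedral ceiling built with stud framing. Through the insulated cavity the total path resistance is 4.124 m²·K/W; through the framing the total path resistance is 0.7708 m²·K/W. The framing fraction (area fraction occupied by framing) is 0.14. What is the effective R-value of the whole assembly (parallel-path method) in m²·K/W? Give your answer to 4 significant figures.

U_eff = 0.86/4.124 + 0.14/0.7708 = 0.20854 + 0.18163 = 0.39016
R_eff = 1/U_eff = 2.563 m²·K/W

2.563 m²·K/W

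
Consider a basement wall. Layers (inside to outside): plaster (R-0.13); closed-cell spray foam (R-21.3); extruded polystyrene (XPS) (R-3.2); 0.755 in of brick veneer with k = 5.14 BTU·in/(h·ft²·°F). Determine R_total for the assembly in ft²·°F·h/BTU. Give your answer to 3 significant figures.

24.8 ft²·°F·h/BTU

0.755/5.14 = 0.1469
R_total = 0.13 + 21.3 + 3.2 + 0.1469 = 24.78 ft²·°F·h/BTU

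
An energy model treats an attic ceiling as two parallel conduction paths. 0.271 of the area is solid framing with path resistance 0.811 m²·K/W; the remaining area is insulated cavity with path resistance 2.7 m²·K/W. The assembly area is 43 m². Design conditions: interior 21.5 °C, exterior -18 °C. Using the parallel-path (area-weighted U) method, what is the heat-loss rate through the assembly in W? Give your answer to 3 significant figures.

U_eff = 0.729/2.7 + 0.271/0.811 = 0.27 + 0.3342 = 0.6042
R_eff = 1/U_eff = 1.655 m²·K/W
Q = 43 × (21.5 − (-18)) / 1.655 = 1026 W

1030 W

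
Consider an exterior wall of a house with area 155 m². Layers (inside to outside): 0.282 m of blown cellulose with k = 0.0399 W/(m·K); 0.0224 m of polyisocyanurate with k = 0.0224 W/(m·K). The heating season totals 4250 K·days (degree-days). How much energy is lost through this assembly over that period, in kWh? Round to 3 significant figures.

1960 kWh

0.282/0.0399 = 7.068
0.0224/0.0224 = 1
R_total = 7.068 + 1 = 8.068 m²·K/W
E = A × HDD × 24 / R / 1000 = 155 × 4250 × 24 / 8.068 / 1000 = 1960 kWh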